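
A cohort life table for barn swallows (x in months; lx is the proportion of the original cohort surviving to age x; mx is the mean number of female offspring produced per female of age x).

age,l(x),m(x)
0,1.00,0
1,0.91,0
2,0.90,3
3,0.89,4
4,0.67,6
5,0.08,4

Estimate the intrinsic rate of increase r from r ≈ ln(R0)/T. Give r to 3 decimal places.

R0 = Σ lx·mx = 0 + 0 + 2.7 + 3.56 + 4.02 + 0.32 = 10.6
Σ x·lx·mx = 33.76; T = 33.76/10.6 = 3.18491…
r ≈ ln(R0)/T = ln(10.6)/3.18491… = 0.74126… → 0.741

0.741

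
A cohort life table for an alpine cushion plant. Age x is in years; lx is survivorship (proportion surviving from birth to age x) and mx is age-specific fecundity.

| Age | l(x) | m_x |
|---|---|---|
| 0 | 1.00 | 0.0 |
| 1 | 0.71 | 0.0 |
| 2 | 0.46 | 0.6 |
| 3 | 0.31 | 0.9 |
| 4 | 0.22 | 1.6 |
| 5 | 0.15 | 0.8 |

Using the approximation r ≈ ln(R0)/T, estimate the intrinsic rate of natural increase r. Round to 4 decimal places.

R0 = Σ lx·mx = 0 + 0 + 0.276 + 0.279 + 0.352 + 0.12 = 1.027
Σ x·lx·mx = 3.397; T = 3.397/1.027 = 3.30769…
r ≈ ln(R0)/T = ln(1.027)/3.30769… = 0.008055… → 0.0081

0.0081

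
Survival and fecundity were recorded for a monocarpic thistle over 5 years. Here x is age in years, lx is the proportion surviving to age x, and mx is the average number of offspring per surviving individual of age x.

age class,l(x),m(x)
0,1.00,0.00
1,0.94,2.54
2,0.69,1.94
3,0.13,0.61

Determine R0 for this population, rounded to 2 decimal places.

3.81

lx·mx by age: 0, 2.3876, 1.3386, 0.0793
R0 = Σ lx·mx = 3.8055 → 3.81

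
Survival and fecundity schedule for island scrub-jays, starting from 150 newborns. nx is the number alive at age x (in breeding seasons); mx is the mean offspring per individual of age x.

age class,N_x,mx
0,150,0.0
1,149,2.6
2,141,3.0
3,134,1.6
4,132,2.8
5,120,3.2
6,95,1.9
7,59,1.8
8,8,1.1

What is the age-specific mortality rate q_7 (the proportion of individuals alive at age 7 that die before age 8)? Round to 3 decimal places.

0.864

lx = nx/n0 = nx/150: 1, 0.99333…, 0.94, 0.89333…, 0.88, 0.8, 0.63333…, 0.39333…, 0.05333…
q_7 = (l_7 − l_8) / l_7 = (0.393333… − 0.053333…) / 0.393333…
     = 0.34… / 0.393333… = 0.864407… → 0.864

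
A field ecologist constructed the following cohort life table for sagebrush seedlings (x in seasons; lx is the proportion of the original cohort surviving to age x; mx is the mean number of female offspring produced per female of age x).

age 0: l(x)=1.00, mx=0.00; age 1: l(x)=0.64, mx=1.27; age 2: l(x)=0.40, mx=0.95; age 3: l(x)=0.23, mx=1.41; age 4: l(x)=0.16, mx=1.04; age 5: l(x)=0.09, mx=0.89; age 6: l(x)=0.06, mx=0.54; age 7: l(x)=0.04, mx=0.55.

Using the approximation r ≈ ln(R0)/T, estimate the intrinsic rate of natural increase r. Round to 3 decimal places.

R0 = Σ lx·mx = 0 + 0.8128 + 0.38 + 0.3243 + 0.1664 + 0.0801 + 0.0324 + 0.022 = 1.818
Σ x·lx·mx = 3.9602; T = 3.9602/1.818 = 2.17833…
r ≈ ln(R0)/T = ln(1.818)/2.17833… = 0.2744… → 0.274

0.274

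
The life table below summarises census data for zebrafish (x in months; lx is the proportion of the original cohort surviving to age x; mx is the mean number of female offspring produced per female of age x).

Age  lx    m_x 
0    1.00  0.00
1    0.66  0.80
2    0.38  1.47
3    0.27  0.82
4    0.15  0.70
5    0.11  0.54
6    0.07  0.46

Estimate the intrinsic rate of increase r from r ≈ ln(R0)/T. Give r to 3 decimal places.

0.191

R0 = Σ lx·mx = 0 + 0.528 + 0.5586 + 0.2214 + 0.105 + 0.0594 + 0.0322 = 1.5046
Σ x·lx·mx = 3.2196; T = 3.2196/1.5046 = 2.13984…
r ≈ ln(R0)/T = ln(1.5046)/2.13984… = 0.19091… → 0.191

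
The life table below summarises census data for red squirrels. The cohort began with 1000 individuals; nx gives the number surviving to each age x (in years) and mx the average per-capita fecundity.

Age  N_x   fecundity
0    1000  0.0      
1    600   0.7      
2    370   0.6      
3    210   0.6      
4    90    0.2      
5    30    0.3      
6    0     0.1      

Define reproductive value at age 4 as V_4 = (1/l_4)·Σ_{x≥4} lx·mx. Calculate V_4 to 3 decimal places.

0.300

lx = nx/n0 = nx/1000: 1, 0.6, 0.37, 0.21, 0.09, 0.03, 0
lx·mx for x ≥ 4: 0.018, 0.009, 0 → sum = 0.027
V_4 = 0.027 / l_4 = 0.027 / 0.09 = 0.3 → 0.300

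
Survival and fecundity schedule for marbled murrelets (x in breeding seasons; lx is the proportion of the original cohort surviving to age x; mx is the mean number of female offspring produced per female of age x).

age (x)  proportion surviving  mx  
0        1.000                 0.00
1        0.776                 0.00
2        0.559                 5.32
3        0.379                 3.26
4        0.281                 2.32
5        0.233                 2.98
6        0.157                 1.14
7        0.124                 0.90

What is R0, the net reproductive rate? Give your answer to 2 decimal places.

lx·mx by age: 0, 0, 2.97388, 1.23554, 0.65192, 0.69434, 0.17898, 0.1116
R0 = Σ lx·mx = 5.84626 → 5.85

5.85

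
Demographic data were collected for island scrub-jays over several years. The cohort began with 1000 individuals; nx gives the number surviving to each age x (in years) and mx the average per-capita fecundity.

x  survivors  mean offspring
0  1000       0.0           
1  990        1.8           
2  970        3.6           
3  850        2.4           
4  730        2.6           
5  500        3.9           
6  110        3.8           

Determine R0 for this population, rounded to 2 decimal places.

lx = nx/n0 = nx/1000: 1, 0.99, 0.97, 0.85, 0.73, 0.5, 0.11
lx·mx by age: 0, 1.782, 3.492, 2.04, 1.898, 1.95, 0.418
R0 = Σ lx·mx = 11.58 → 11.58

11.58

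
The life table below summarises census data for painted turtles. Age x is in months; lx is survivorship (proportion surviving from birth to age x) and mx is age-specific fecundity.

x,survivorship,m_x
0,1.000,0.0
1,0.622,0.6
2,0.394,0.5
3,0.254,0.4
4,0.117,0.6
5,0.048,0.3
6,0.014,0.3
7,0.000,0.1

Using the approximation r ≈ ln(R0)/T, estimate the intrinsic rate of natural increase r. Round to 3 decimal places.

R0 = Σ lx·mx = 0 + 0.3732 + 0.197 + 0.1016 + 0.0702 + 0.0144 + 0.0042 + 0 = 0.7606
Σ x·lx·mx = 1.45; T = 1.45/0.7606 = 1.90639…
r ≈ ln(R0)/T = ln(0.7606)/1.90639… = -0.14354… → -0.144

-0.144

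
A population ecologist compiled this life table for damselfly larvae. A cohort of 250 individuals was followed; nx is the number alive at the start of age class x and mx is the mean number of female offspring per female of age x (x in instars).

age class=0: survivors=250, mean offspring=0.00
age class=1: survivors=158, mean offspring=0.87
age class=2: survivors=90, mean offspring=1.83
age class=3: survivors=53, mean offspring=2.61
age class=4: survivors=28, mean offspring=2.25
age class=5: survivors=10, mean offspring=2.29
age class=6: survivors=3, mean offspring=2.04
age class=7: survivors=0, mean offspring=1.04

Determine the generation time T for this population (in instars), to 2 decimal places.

2.41

lx = nx/n0 = nx/250: 1, 0.632, 0.36, 0.212, 0.112, 0.04, 0.012, 0
lx·mx: 0, 0.54984, 0.6588, 0.55332, 0.252, 0.0916, 0.02448, 0 → R0 = 2.13004
x·lx·mx: 0, 0.54984, 1.3176, 1.65996, 1.008, 0.458, 0.14688, 0 → Σ = 5.14028
T = 5.14028 / 2.13004 = 2.413232… → 2.41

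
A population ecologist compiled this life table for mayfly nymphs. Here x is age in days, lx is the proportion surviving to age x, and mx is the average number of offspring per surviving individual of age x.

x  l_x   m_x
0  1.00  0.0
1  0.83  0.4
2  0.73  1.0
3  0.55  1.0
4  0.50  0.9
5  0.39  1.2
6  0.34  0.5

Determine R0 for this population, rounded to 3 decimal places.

2.700

lx·mx by age: 0, 0.332, 0.73, 0.55, 0.45, 0.468, 0.17
R0 = Σ lx·mx = 2.7 → 2.700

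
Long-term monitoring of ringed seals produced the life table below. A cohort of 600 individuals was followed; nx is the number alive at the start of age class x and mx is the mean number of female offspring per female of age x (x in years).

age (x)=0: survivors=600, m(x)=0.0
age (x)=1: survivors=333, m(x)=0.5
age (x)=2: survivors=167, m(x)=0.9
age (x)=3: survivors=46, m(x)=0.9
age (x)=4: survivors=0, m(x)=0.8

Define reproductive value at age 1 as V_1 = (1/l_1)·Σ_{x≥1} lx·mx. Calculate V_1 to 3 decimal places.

lx = nx/n0 = nx/600: 1, 0.555, 0.27833…, 0.07667…, 0
lx·mx for x ≥ 1: 0.2775, 0.2505…, 0.069…, 0 → sum = 0.597…
V_1 = 0.597… / l_1 = 0.597… / 0.555 = 1.075676… → 1.076

1.076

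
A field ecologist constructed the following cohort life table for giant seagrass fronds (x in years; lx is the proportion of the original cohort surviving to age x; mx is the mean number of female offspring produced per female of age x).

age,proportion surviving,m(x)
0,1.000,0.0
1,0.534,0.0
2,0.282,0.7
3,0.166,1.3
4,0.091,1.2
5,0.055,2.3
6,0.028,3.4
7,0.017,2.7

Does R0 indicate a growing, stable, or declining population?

declining

R0 = Σ lx·mx = 0 + 0 + 0.1974 + 0.2158 + 0.1092 + 0.1265 + 0.0952 + 0.0459 = 0.79
R0 < 1, so the population is declining.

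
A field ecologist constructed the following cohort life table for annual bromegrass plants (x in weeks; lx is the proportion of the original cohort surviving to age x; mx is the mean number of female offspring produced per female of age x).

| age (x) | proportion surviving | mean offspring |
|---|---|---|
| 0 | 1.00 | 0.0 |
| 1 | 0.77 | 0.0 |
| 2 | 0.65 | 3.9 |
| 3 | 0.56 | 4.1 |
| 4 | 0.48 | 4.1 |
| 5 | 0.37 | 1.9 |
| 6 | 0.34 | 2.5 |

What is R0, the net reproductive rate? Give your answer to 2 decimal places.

8.35

lx·mx by age: 0, 0, 2.535, 2.296, 1.968, 0.703, 0.85
R0 = Σ lx·mx = 8.352 → 8.35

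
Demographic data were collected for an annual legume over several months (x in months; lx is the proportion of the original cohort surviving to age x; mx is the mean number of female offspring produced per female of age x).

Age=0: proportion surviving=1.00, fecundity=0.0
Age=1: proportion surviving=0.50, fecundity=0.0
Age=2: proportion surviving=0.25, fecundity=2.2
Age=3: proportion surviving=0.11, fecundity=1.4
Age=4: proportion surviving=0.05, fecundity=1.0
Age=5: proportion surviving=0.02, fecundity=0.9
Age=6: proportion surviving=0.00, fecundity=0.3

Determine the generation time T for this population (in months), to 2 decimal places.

lx·mx: 0, 0, 0.55, 0.154, 0.05, 0.018, 0 → R0 = 0.772
x·lx·mx: 0, 0, 1.1, 0.462, 0.2, 0.09, 0 → Σ = 1.852
T = 1.852 / 0.772 = 2.398964… → 2.40

2.40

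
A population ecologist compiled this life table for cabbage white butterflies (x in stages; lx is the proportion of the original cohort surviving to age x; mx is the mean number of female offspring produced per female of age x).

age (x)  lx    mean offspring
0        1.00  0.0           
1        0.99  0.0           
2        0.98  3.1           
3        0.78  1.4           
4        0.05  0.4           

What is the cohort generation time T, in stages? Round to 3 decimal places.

2.273

lx·mx: 0, 0, 3.038, 1.092, 0.02 → R0 = 4.15
x·lx·mx: 0, 0, 6.076, 3.276, 0.08 → Σ = 9.432
T = 9.432 / 4.15 = 2.272771… → 2.273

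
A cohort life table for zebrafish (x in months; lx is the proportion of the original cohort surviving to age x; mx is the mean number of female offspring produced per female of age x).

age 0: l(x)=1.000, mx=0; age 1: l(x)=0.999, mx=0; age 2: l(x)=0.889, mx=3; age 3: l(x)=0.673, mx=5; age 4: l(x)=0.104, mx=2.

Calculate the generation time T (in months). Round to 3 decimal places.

2.606

lx·mx: 0, 0, 2.667, 3.365, 0.208 → R0 = 6.24
x·lx·mx: 0, 0, 5.334, 10.095, 0.832 → Σ = 16.261
T = 16.261 / 6.24 = 2.605929… → 2.606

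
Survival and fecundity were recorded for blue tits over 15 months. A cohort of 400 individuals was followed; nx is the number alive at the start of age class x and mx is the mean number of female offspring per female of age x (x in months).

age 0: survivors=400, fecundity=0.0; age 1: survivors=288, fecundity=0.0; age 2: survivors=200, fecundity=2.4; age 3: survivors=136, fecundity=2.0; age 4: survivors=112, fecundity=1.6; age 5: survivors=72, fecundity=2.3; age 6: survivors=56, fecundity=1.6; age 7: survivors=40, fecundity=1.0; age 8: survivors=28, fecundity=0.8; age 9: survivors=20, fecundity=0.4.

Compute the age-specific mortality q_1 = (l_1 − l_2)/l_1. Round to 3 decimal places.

lx = nx/n0 = nx/400: 1, 0.72, 0.5, 0.34, 0.28, 0.18, 0.14, 0.1, 0.07, 0.05
q_1 = (l_1 − l_2) / l_1 = (0.72 − 0.5) / 0.72
     = 0.22 / 0.72 = 0.305556… → 0.306

0.306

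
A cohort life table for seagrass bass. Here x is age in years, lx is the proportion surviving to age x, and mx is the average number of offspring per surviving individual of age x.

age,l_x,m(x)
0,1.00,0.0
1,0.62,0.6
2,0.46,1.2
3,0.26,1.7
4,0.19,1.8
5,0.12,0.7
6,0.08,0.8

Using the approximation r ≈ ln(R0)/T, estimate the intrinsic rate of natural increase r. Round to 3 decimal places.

0.231

R0 = Σ lx·mx = 0 + 0.372 + 0.552 + 0.442 + 0.342 + 0.084 + 0.064 = 1.856
Σ x·lx·mx = 4.974; T = 4.974/1.856 = 2.67996…
r ≈ ln(R0)/T = ln(1.856)/2.67996… = 0.23076… → 0.231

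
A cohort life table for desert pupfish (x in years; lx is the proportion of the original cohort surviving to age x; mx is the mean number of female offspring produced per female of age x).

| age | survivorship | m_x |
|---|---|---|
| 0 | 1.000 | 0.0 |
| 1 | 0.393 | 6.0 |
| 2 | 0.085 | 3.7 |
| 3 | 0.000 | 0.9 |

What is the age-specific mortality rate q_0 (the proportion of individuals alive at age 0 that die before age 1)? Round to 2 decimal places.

q_0 = (l_0 − l_1) / l_0 = (1 − 0.393) / 1
     = 0.607 / 1 = 0.607 → 0.61

0.61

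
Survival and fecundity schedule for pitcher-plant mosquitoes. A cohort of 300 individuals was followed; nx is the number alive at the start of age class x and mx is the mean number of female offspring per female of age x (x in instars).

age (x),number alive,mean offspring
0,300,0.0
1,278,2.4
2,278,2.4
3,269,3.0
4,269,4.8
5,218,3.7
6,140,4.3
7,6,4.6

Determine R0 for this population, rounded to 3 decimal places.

lx = nx/n0 = nx/300: 1, 0.92667…, 0.92667…, 0.89667…, 0.89667…, 0.72667…, 0.46667…, 0.02
lx·mx by age: 0, 2.224…, 2.224…, 2.69…, 4.304…, 2.688667…, 2.006667…, 0.092
R0 = Σ lx·mx = 16.229333… → 16.229

16.229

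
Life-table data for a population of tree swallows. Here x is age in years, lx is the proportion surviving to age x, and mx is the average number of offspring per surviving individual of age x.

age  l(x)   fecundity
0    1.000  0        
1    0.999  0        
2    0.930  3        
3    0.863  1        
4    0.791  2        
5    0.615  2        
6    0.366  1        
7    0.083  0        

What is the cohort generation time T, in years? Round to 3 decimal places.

3.344

lx·mx: 0, 0, 2.79, 0.863, 1.582, 1.23, 0.366, 0 → R0 = 6.831
x·lx·mx: 0, 0, 5.58, 2.589, 6.328, 6.15, 2.196, 0 → Σ = 22.843
T = 22.843 / 6.831 = 3.34402… → 3.344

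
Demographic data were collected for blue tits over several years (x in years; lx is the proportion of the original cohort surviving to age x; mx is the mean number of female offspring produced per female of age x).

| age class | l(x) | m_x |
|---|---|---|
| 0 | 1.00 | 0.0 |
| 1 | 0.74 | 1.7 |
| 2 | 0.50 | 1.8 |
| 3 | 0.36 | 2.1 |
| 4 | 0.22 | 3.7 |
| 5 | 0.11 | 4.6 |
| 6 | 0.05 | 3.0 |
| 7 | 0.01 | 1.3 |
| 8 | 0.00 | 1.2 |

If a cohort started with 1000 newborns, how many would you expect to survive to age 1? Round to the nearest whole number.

740

Expected survivors = N0 · l_1 = 1000 × 0.74 = 740 → 740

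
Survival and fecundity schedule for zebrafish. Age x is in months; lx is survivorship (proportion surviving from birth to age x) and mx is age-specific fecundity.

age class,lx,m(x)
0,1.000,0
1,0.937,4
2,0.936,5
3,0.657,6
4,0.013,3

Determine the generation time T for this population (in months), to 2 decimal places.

2.02

lx·mx: 0, 3.748, 4.68, 3.942, 0.039 → R0 = 12.409
x·lx·mx: 0, 3.748, 9.36, 11.826, 0.156 → Σ = 25.09
T = 25.09 / 12.409 = 2.02192… → 2.02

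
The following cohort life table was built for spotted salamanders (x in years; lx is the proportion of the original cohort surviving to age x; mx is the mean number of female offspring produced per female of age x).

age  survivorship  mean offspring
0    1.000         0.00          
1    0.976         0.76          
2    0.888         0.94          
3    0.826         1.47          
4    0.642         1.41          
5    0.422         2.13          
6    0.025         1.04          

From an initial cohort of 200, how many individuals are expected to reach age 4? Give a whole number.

Expected survivors = N0 · l_4 = 200 × 0.642 = 128.4 → 128

128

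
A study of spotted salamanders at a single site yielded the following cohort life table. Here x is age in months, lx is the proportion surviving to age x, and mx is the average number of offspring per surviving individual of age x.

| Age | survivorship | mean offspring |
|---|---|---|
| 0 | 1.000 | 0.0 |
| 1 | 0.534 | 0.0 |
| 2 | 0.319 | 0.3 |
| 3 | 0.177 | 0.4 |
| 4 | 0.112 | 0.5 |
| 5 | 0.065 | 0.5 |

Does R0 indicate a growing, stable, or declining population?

R0 = Σ lx·mx = 0 + 0 + 0.0957 + 0.0708 + 0.056 + 0.0325 = 0.255
R0 < 1, so the population is declining.

declining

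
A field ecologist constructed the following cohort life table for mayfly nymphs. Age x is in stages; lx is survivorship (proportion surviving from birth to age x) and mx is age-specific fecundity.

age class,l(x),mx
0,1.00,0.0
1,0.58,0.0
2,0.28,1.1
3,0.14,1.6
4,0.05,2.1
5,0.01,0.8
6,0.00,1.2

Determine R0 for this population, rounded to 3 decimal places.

lx·mx by age: 0, 0, 0.308, 0.224, 0.105, 0.008, 0
R0 = Σ lx·mx = 0.645 → 0.645

0.645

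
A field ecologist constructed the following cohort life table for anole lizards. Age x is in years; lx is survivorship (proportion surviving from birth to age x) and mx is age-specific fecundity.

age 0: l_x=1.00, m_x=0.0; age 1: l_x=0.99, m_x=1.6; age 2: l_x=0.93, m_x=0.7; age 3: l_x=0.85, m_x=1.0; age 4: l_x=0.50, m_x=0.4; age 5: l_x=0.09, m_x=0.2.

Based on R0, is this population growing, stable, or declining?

growing

R0 = Σ lx·mx = 0 + 1.584 + 0.651 + 0.85 + 0.2 + 0.018 = 3.303
R0 > 1, so the population is growing.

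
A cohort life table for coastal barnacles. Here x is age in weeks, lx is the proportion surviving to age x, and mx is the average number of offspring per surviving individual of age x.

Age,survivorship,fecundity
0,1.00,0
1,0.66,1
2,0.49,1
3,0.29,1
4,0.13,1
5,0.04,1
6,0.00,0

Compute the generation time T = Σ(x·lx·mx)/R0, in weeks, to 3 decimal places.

lx·mx: 0, 0.66, 0.49, 0.29, 0.13, 0.04, 0 → R0 = 1.61
x·lx·mx: 0, 0.66, 0.98, 0.87, 0.52, 0.2, 0 → Σ = 3.23
T = 3.23 / 1.61 = 2.006211… → 2.006

2.006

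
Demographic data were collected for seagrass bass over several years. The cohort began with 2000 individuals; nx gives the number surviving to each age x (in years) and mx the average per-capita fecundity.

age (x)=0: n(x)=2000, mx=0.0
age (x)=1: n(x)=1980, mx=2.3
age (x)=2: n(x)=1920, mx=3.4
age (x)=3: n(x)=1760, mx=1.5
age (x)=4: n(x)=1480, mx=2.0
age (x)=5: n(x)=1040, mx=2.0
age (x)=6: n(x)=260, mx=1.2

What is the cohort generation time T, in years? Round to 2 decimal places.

2.60

lx = nx/n0 = nx/2000: 1, 0.99, 0.96, 0.88, 0.74, 0.52, 0.13
lx·mx: 0, 2.277, 3.264, 1.32, 1.48, 1.04, 0.156 → R0 = 9.537
x·lx·mx: 0, 2.277, 6.528, 3.96, 5.92, 5.2, 0.936 → Σ = 24.821
T = 24.821 / 9.537 = 2.6026… → 2.60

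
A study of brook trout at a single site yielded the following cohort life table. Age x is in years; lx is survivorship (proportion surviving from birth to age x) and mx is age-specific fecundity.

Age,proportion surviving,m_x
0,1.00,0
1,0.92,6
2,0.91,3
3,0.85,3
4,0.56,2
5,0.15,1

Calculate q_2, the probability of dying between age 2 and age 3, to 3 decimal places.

0.066

q_2 = (l_2 − l_3) / l_2 = (0.91 − 0.85) / 0.91
     = 0.06 / 0.91 = 0.065934… → 0.066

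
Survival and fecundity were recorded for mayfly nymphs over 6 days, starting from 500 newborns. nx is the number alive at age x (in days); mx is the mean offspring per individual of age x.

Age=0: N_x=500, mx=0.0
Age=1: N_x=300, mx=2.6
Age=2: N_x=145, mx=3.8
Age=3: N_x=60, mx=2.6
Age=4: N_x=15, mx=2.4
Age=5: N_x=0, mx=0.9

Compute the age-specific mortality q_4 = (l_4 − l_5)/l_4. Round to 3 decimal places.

1.000

lx = nx/n0 = nx/500: 1, 0.6, 0.29, 0.12, 0.03, 0
q_4 = (l_4 − l_5) / l_4 = (0.03 − 0) / 0.03
     = 0.03 / 0.03 = 1 → 1.000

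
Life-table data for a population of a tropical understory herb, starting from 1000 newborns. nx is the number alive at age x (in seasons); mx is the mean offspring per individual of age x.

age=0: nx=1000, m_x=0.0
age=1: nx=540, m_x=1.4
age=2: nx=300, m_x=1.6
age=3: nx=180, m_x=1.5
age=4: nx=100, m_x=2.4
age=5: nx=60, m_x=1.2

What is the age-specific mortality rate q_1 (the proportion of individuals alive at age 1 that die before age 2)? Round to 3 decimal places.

0.444

lx = nx/n0 = nx/1000: 1, 0.54, 0.3, 0.18, 0.1, 0.06
q_1 = (l_1 − l_2) / l_1 = (0.54 − 0.3) / 0.54
     = 0.24 / 0.54 = 0.444444… → 0.444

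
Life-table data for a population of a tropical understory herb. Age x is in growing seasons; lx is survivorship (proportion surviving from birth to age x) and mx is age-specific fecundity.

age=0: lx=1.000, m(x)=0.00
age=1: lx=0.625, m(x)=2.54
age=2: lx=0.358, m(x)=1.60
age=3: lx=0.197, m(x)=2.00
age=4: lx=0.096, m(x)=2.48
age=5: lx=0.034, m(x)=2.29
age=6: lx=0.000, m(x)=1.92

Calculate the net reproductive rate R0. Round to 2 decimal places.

lx·mx by age: 0, 1.5875, 0.5728, 0.394, 0.23808, 0.07786, 0
R0 = Σ lx·mx = 2.87024 → 2.87

2.87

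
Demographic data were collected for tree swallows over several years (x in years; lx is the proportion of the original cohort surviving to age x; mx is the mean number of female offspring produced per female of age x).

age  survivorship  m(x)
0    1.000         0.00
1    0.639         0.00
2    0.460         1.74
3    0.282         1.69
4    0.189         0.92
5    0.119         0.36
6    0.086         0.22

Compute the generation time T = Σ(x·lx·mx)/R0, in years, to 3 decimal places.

2.680

lx·mx: 0, 0, 0.8004, 0.47658, 0.17388, 0.04284, 0.01892 → R0 = 1.51262
x·lx·mx: 0, 0, 1.6008, 1.42974, 0.69552, 0.2142, 0.11352 → Σ = 4.05378
T = 4.05378 / 1.51262 = 2.679972… → 2.680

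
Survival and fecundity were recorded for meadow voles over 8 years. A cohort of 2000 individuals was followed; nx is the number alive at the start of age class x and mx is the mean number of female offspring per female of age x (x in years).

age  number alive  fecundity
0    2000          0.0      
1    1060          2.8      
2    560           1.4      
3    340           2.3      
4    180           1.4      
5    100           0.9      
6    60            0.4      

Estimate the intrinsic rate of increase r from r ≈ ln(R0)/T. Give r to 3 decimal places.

lx = nx/n0 = nx/2000: 1, 0.53, 0.28, 0.17, 0.09, 0.05, 0.03
R0 = Σ lx·mx = 0 + 1.484 + 0.392 + 0.391 + 0.126 + 0.045 + 0.012 = 2.45
Σ x·lx·mx = 4.242; T = 4.242/2.45 = 1.73143…
r ≈ ln(R0)/T = ln(2.45)/1.73143… = 0.51754… → 0.518

0.518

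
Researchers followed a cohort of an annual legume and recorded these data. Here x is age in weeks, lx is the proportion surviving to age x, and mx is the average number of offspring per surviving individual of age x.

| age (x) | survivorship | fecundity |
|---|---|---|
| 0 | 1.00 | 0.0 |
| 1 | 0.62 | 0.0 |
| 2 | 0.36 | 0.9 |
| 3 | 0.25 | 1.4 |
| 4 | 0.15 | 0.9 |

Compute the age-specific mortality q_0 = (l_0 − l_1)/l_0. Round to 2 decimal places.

q_0 = (l_0 − l_1) / l_0 = (1 − 0.62) / 1
     = 0.38 / 1 = 0.38 → 0.38

0.38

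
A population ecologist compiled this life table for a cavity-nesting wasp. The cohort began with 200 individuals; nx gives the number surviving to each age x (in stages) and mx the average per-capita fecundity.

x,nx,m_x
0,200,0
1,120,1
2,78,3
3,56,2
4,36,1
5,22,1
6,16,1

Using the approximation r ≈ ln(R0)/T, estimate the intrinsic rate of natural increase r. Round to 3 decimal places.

0.421

lx = nx/n0 = nx/200: 1, 0.6, 0.39, 0.28, 0.18, 0.11, 0.08
R0 = Σ lx·mx = 0 + 0.6 + 1.17 + 0.56 + 0.18 + 0.11 + 0.08 = 2.7
Σ x·lx·mx = 6.37; T = 6.37/2.7 = 2.35926…
r ≈ ln(R0)/T = ln(2.7)/2.35926… = 0.421… → 0.421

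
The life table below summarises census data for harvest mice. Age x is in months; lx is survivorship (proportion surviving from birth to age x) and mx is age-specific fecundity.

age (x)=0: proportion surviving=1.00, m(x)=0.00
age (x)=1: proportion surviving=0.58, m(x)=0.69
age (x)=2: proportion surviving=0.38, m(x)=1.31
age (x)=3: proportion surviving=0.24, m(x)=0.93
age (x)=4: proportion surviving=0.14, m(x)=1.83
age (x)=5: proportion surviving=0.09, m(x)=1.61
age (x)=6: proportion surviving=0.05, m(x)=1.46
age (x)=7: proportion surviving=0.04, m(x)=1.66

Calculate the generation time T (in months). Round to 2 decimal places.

lx·mx: 0, 0.4002, 0.4978, 0.2232, 0.2562, 0.1449, 0.073, 0.0664 → R0 = 1.6617
x·lx·mx: 0, 0.4002, 0.9956, 0.6696, 1.0248, 0.7245, 0.438, 0.4648 → Σ = 4.7175
T = 4.7175 / 1.6617 = 2.83896… → 2.84

2.84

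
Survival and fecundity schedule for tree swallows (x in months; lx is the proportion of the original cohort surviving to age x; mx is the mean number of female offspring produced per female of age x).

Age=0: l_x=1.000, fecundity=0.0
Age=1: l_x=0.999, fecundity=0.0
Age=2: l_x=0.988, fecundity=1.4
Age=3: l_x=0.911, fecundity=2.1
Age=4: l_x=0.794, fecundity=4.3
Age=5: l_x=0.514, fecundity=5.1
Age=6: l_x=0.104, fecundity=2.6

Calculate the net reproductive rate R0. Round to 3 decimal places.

9.602

lx·mx by age: 0, 0, 1.3832, 1.9131, 3.4142, 2.6214, 0.2704
R0 = Σ lx·mx = 9.6023 → 9.602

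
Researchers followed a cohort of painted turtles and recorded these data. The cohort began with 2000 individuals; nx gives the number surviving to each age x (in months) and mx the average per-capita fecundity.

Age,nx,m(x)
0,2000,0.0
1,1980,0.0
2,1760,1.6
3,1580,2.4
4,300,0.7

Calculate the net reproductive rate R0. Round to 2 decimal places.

3.41

lx = nx/n0 = nx/2000: 1, 0.99, 0.88, 0.79, 0.15
lx·mx by age: 0, 0, 1.408, 1.896, 0.105
R0 = Σ lx·mx = 3.409 → 3.41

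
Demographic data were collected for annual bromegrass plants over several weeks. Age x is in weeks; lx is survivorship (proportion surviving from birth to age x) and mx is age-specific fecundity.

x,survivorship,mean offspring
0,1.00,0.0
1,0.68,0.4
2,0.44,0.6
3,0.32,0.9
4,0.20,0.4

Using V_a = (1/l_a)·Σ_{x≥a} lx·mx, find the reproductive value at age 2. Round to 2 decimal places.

1.44

lx·mx for x ≥ 2: 0.264, 0.288, 0.08 → sum = 0.632
V_2 = 0.632 / l_2 = 0.632 / 0.44 = 1.436364… → 1.44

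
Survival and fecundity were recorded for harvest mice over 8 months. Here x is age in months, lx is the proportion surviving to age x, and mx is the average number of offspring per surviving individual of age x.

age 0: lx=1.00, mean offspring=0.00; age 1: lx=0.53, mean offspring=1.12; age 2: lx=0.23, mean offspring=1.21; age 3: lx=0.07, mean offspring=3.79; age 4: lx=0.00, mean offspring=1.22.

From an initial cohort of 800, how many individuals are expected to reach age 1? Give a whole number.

424

Expected survivors = N0 · l_1 = 800 × 0.53 = 424 → 424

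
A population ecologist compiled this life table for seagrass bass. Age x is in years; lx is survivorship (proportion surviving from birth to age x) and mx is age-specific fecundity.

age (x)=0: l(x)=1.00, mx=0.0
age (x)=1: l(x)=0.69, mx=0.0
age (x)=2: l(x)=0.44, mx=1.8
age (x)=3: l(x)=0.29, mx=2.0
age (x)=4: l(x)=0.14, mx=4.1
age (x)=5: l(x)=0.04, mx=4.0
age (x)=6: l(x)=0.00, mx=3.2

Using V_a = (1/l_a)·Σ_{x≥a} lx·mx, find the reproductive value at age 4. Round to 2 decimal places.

lx·mx for x ≥ 4: 0.574, 0.16, 0 → sum = 0.734
V_4 = 0.734 / l_4 = 0.734 / 0.14 = 5.242857… → 5.24

5.24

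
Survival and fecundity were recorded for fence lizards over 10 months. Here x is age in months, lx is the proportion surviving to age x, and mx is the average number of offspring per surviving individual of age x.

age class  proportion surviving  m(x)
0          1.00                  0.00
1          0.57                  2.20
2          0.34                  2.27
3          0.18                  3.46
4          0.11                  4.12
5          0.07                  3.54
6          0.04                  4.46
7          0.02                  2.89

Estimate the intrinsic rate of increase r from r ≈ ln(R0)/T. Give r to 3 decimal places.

R0 = Σ lx·mx = 0 + 1.254 + 0.7718 + 0.6228 + 0.4532 + 0.2478 + 0.1784 + 0.0578 = 3.5858
Σ x·lx·mx = 9.1928; T = 9.1928/3.5858 = 2.56367…
r ≈ ln(R0)/T = ln(3.5858)/2.56367… = 0.49811… → 0.498

0.498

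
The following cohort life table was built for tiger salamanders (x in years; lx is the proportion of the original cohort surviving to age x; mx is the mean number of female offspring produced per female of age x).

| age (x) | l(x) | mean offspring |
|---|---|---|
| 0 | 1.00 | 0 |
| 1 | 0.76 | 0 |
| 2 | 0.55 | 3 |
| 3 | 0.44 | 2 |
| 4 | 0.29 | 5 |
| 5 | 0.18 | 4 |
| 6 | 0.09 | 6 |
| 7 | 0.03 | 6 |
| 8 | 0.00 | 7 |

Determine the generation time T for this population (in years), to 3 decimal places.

lx·mx: 0, 0, 1.65, 0.88, 1.45, 0.72, 0.54, 0.18, 0 → R0 = 5.42
x·lx·mx: 0, 0, 3.3, 2.64, 5.8, 3.6, 3.24, 1.26, 0 → Σ = 19.84
T = 19.84 / 5.42 = 3.660517… → 3.661

3.661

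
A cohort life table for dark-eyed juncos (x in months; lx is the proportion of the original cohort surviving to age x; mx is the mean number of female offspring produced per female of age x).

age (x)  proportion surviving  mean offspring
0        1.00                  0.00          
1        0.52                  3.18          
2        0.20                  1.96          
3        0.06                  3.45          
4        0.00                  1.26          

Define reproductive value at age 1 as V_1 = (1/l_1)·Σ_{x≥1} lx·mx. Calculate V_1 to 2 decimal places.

4.33

lx·mx for x ≥ 1: 1.6536, 0.392, 0.207, 0 → sum = 2.2526
V_1 = 2.2526 / l_1 = 2.2526 / 0.52 = 4.331923… → 4.33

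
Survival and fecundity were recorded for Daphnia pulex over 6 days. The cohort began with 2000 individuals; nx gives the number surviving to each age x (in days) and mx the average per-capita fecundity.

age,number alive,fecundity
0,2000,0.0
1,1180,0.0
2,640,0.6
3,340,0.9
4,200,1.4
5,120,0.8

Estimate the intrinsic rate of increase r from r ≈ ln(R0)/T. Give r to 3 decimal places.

lx = nx/n0 = nx/2000: 1, 0.59, 0.32, 0.17, 0.1, 0.06
R0 = Σ lx·mx = 0 + 0 + 0.192 + 0.153 + 0.14 + 0.048 = 0.533
Σ x·lx·mx = 1.643; T = 1.643/0.533 = 3.08255…
r ≈ ln(R0)/T = ln(0.533)/3.08255… = -0.20413… → -0.204

-0.204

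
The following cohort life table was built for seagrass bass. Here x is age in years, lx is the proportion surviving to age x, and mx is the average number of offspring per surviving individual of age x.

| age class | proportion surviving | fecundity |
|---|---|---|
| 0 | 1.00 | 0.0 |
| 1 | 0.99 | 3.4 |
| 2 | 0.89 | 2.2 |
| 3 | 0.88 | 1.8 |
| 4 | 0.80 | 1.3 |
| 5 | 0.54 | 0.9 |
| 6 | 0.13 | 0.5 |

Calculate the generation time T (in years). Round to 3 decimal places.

lx·mx: 0, 3.366, 1.958, 1.584, 1.04, 0.486, 0.065 → R0 = 8.499
x·lx·mx: 0, 3.366, 3.916, 4.752, 4.16, 2.43, 0.39 → Σ = 19.014
T = 19.014 / 8.499 = 2.237204… → 2.237

2.237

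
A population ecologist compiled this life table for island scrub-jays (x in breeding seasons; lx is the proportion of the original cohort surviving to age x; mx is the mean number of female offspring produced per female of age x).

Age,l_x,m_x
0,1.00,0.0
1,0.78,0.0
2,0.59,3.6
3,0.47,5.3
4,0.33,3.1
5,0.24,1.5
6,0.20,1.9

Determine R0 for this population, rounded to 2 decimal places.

lx·mx by age: 0, 0, 2.124, 2.491, 1.023, 0.36, 0.38
R0 = Σ lx·mx = 6.378 → 6.38

6.38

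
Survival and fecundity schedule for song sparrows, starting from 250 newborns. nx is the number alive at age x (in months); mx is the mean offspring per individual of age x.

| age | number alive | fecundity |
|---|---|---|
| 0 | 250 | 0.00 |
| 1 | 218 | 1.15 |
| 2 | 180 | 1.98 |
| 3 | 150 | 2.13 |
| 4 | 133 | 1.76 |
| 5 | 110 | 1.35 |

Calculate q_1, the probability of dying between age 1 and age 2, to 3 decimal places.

lx = nx/n0 = nx/250: 1, 0.872, 0.72, 0.6, 0.532, 0.44
q_1 = (l_1 − l_2) / l_1 = (0.872 − 0.72) / 0.872
     = 0.152 / 0.872 = 0.174312… → 0.174

0.174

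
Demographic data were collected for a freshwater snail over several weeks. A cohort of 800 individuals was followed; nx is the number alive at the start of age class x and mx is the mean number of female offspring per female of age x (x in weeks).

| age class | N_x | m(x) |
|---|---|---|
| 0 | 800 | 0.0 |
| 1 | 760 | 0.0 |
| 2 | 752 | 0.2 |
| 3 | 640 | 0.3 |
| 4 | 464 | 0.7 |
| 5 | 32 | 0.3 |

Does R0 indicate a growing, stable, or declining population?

lx = nx/n0 = nx/800: 1, 0.95, 0.94, 0.8, 0.58, 0.04
R0 = Σ lx·mx = 0 + 0 + 0.188 + 0.24 + 0.406 + 0.012 = 0.846
R0 < 1, so the population is declining.

declining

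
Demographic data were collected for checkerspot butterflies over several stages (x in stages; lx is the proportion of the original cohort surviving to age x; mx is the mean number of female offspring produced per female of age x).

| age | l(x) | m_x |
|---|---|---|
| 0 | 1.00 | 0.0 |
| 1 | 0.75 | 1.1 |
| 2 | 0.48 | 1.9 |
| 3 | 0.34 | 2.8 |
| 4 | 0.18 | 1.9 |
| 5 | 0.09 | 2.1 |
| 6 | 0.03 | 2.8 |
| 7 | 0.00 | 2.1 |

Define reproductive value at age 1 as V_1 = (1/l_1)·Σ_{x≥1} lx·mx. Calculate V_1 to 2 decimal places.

4.41

lx·mx for x ≥ 1: 0.825, 0.912, 0.952, 0.342, 0.189, 0.084, 0 → sum = 3.304
V_1 = 3.304 / l_1 = 3.304 / 0.75 = 4.405333… → 4.41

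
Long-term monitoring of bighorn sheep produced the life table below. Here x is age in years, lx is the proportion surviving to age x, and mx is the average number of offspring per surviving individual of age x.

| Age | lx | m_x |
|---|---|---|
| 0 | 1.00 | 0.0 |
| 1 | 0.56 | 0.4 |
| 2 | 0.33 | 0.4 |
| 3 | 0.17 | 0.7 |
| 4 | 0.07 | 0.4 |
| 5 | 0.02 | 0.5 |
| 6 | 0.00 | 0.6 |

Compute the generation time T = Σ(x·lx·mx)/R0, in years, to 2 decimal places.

1.96

lx·mx: 0, 0.224, 0.132, 0.119, 0.028, 0.01, 0 → R0 = 0.513
x·lx·mx: 0, 0.224, 0.264, 0.357, 0.112, 0.05, 0 → Σ = 1.007
T = 1.007 / 0.513 = 1.962963… → 1.96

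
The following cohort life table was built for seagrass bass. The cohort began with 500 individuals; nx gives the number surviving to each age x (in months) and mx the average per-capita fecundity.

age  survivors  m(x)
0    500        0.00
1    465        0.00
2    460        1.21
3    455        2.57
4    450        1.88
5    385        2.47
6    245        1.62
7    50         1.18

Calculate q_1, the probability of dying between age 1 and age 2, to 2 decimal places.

lx = nx/n0 = nx/500: 1, 0.93, 0.92, 0.91, 0.9, 0.77, 0.49, 0.1
q_1 = (l_1 − l_2) / l_1 = (0.93 − 0.92) / 0.93
     = 0.01 / 0.93 = 0.010753… → 0.01

0.01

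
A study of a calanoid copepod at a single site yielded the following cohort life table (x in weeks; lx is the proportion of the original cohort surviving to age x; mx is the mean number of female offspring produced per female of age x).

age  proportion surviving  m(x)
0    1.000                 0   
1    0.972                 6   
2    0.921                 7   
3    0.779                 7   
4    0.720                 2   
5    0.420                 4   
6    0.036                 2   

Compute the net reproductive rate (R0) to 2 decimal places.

20.92

lx·mx by age: 0, 5.832, 6.447, 5.453, 1.44, 1.68, 0.072
R0 = Σ lx·mx = 20.924 → 20.92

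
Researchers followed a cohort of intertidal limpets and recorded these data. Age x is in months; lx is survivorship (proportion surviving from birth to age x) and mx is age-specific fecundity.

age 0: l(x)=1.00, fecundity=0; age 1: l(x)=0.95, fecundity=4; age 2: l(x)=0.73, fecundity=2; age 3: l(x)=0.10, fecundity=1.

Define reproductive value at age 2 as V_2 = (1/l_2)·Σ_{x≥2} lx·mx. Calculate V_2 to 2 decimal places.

2.14

lx·mx for x ≥ 2: 1.46, 0.1 → sum = 1.56
V_2 = 1.56 / l_2 = 1.56 / 0.73 = 2.136986… → 2.14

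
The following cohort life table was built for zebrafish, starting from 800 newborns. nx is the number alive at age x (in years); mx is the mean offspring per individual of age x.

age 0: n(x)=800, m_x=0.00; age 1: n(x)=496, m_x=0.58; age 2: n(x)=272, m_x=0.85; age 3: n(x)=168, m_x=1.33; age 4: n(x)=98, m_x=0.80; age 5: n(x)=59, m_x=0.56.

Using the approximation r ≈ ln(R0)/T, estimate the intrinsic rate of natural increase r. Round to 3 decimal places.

0.029

lx = nx/n0 = nx/800: 1, 0.62, 0.34, 0.21, 0.1225, 0.07375
R0 = Σ lx·mx = 0 + 0.3596 + 0.289 + 0.2793 + 0.098… + 0.0413… = 1.0672…
Σ x·lx·mx = 2.374…; T = 2.374…/1.0672… = 2.22451…
r ≈ ln(R0)/T = ln(1.0672…)/2.22451… = 0.02924… → 0.029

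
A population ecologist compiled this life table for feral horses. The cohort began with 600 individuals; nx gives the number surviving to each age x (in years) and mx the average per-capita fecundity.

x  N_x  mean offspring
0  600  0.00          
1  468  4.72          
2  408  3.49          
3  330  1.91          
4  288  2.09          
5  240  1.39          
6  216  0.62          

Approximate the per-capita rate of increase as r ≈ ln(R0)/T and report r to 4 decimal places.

0.9850

lx = nx/n0 = nx/600: 1, 0.78, 0.68, 0.55, 0.48, 0.4, 0.36
R0 = Σ lx·mx = 0 + 3.6816 + 2.3732 + 1.0505 + 1.0032 + 0.556 + 0.2232 = 8.8877
Σ x·lx·mx = 19.7115; T = 19.7115/8.8877 = 2.21784…
r ≈ ln(R0)/T = ln(8.8877)/2.21784… = 0.985043… → 0.9850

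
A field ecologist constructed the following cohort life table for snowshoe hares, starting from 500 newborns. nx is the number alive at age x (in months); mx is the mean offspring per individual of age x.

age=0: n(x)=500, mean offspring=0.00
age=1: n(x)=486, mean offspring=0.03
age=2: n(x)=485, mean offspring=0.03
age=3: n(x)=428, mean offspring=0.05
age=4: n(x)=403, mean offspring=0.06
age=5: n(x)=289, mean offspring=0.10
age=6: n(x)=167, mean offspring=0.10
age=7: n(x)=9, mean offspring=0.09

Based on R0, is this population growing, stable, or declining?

declining

lx = nx/n0 = nx/500: 1, 0.972, 0.97, 0.856, 0.806, 0.578, 0.334, 0.018
R0 = Σ lx·mx = 0 + 0.02916 + 0.0291 + 0.0428 + 0.04836 + 0.0578 + 0.0334 + 0.00162 = 0.24224
R0 < 1, so the population is declining.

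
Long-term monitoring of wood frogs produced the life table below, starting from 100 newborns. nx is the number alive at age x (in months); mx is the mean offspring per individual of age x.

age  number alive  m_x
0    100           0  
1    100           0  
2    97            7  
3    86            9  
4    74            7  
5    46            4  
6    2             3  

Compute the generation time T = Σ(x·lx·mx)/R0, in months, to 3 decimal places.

lx = nx/n0 = nx/100: 1, 1, 0.97, 0.86, 0.74, 0.46, 0.02
lx·mx: 0, 0, 6.79, 7.74, 5.18, 1.84, 0.06 → R0 = 21.61
x·lx·mx: 0, 0, 13.58, 23.22, 20.72, 9.2, 0.36 → Σ = 67.08
T = 67.08 / 21.61 = 3.104118… → 3.104

3.104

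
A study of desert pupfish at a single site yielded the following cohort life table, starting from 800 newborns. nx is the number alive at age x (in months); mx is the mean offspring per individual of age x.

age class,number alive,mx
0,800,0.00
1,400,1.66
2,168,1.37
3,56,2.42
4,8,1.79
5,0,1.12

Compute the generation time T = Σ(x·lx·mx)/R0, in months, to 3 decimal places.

1.521

lx = nx/n0 = nx/800: 1, 0.5, 0.21, 0.07, 0.01, 0
lx·mx: 0, 0.83, 0.2877, 0.1694, 0.0179, 0 → R0 = 1.305
x·lx·mx: 0, 0.83, 0.5754, 0.5082, 0.0716, 0 → Σ = 1.9852
T = 1.9852 / 1.305 = 1.521226… → 1.521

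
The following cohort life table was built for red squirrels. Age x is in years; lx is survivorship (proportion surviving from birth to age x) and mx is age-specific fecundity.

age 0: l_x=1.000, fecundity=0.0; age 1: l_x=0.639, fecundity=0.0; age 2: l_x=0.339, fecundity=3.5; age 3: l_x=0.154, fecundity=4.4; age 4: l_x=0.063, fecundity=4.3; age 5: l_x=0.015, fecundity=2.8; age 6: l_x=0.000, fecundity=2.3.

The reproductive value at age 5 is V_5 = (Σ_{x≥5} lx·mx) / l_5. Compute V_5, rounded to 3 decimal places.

2.800

lx·mx for x ≥ 5: 0.042, 0 → sum = 0.042
V_5 = 0.042 / l_5 = 0.042 / 0.015 = 2.8 → 2.800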